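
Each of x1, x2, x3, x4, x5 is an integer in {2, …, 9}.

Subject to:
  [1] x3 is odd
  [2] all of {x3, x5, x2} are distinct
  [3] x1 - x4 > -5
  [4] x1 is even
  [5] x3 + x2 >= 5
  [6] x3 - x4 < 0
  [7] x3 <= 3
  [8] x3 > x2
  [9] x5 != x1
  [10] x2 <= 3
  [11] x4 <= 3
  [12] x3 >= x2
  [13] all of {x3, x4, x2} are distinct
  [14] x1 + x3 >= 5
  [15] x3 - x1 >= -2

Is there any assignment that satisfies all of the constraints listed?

Unsatisfiable

Constraints 7, 10, and 11 confine each of x3, x4, x2 to the 2 values {2, 3} (the domain already gives each ≥ 2).
Constraint 13 requires all 3 of them to be distinct, but only 2 values are available — impossible by the pigeonhole principle.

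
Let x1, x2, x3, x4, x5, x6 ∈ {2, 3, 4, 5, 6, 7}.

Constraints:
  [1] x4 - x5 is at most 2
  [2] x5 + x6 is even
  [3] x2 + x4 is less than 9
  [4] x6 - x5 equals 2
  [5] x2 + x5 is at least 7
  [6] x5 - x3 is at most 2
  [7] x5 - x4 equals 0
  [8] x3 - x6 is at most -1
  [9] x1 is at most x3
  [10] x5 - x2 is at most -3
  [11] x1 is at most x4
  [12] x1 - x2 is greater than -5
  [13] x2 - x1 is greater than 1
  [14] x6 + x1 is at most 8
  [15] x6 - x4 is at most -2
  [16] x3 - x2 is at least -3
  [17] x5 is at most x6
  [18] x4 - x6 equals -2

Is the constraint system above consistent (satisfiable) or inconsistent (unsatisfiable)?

Constraints 1, 8, 10, 15, and 16 give x6 − x3 ≥ 1, x3 − x2 ≥ -3, x2 − x5 ≥ 3, x5 − x4 ≥ -2, x4 − x6 ≥ 2.
Adding all 5 inequalities: the left sides telescope to 0, and the right sides sum to 1 + (-3) + 3 + (-2) + 2 = 1. So 0 ≥ 1, which is false.

Unsatisfiable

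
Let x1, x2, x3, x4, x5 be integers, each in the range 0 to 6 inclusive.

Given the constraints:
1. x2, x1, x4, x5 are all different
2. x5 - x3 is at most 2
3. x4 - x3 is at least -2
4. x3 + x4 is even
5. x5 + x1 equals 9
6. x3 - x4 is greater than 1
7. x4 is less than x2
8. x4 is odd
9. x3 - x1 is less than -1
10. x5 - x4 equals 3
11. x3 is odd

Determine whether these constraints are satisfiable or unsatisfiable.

Take x1 = 5, x2 = 6, x3 = 3, x4 = 1, x5 = 4. Then constraint 2: x5 - x3 = 1; constraint 3: x4 - x3 = -2; constraint 5: x5 + x1 = 9, and every other listed constraint is also met.

Satisfiable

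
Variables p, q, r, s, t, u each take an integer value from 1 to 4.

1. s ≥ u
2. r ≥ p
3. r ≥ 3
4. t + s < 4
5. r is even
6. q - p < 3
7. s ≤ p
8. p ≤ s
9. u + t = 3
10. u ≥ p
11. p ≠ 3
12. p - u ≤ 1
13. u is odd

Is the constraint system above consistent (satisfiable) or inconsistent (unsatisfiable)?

The assignment p = 1, q = 1, r = 4, s = 1, t = 2, u = 1 works:
  constraint 4 holds since t + s = 3.
  constraint 6 holds since q - p = 0.
The rest check out directly.

Satisfiable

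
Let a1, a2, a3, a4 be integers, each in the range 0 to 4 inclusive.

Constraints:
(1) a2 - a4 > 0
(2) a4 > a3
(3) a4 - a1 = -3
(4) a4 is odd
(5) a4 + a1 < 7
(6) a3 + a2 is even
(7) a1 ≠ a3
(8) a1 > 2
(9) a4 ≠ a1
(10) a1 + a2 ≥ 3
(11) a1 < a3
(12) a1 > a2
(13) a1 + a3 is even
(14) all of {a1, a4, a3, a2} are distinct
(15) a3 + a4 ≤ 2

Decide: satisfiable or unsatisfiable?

Unsatisfiable

Constraints 1, 2, 11, and 12 give a1 < a3, a3 < a4, a4 < a2, a2 < a1. Chaining: a1 < a3 < a4 < a2 < a1, which forces a1 < a1 — impossible.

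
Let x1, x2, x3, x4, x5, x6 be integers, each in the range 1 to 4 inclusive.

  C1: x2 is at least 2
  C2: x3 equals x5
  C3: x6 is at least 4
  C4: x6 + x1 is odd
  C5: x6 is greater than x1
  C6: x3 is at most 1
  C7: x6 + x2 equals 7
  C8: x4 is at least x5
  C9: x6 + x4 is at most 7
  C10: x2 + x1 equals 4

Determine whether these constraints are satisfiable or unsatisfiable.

Satisfiable

The assignment x1 = 1, x2 = 3, x3 = 1, x4 = 3, x5 = 1, x6 = 4 works:
  constraint 7 holds since x6 + x2 = 7.
  constraint 9 holds since x6 + x4 = 7.
  constraint 10 holds since x2 + x1 = 4.
The rest check out directly.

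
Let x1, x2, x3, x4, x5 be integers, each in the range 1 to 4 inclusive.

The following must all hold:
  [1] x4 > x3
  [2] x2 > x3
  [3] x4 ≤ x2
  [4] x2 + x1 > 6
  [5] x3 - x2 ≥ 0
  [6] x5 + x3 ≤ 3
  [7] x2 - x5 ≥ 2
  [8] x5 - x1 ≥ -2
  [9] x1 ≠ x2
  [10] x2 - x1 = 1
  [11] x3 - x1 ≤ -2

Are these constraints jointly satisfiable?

Unsatisfiable

Constraints 5, 7, 8, and 11 give x2 − x5 ≥ 2, x5 − x1 ≥ -2, x1 − x3 ≥ 2, x3 − x2 ≥ 0.
Adding all 4 inequalities: the left sides telescope to 0, and the right sides sum to 2 + (-2) + 2 + 0 = 2. So 0 ≥ 2, which is false.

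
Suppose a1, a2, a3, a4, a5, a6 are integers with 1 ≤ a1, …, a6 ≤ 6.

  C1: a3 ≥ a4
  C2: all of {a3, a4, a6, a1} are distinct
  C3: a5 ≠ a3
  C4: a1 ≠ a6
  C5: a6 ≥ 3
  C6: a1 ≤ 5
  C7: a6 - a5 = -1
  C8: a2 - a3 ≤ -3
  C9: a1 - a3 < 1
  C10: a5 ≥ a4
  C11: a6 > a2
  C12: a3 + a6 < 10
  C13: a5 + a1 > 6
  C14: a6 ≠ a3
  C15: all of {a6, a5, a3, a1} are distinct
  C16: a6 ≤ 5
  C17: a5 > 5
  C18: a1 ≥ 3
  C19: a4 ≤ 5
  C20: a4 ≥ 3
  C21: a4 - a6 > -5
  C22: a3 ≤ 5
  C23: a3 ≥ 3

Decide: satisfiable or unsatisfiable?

Constraints 5, 6, 16, 18, 19, 20, 22, and 23 confine each of a3, a4, a6, a1 to the 3 values {3, …, 5}.
Constraint 2 requires all 4 of them to be distinct, but only 3 values are available — impossible by the pigeonhole principle.

Unsatisfiable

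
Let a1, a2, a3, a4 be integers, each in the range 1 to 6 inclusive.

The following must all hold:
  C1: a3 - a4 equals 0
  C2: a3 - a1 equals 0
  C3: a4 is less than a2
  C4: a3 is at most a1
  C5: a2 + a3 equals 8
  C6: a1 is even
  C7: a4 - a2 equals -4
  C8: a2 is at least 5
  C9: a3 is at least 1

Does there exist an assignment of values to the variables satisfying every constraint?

Satisfiable

Try a1 = 2, a2 = 6, a3 = 2, a4 = 2.
Check constraint 1: a3 - a4 = 0; constraint 2: a3 - a1 = 0; constraint 5: a2 + a3 = 8. The remaining constraints are straightforward to verify.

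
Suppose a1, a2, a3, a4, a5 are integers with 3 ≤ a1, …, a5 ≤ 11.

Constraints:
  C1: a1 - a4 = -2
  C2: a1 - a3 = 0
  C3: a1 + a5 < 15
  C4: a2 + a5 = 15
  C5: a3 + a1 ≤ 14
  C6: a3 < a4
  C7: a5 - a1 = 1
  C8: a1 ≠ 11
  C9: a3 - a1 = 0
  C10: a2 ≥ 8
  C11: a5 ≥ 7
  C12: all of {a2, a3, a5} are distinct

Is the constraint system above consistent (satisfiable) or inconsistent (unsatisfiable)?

Take a1 = 6, a2 = 8, a3 = 6, a4 = 8, a5 = 7. Then constraint 1: a1 - a4 = -2; constraint 2: a1 - a3 = 0, and every other listed constraint is also met.

Satisfiable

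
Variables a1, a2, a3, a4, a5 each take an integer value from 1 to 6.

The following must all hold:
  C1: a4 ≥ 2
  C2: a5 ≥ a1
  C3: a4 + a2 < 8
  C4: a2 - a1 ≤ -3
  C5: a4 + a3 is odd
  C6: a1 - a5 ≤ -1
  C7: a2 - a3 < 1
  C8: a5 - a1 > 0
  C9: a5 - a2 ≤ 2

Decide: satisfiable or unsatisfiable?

Unsatisfiable

Constraints 4, 6, and 9 give a5 − a1 ≥ 1, a1 − a2 ≥ 3, a2 − a5 ≥ -2.
Adding all 3 inequalities: the left sides telescope to 0, and the right sides sum to 1 + 3 + (-2) = 2. So 0 ≥ 2, which is false.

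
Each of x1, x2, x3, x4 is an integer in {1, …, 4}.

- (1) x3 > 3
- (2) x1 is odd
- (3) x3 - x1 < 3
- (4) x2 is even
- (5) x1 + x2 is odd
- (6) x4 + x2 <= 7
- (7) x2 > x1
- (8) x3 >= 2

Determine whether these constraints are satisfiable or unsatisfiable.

Setting (x1, x2, x3, x4) = (3, 4, 4, 2) satisfies everything: constraint 2: x1 = 3 is odd; constraint 3: x3 - x1 = 1; constraint 6: x4 + x2 = 6, and the others follow.

Satisfiable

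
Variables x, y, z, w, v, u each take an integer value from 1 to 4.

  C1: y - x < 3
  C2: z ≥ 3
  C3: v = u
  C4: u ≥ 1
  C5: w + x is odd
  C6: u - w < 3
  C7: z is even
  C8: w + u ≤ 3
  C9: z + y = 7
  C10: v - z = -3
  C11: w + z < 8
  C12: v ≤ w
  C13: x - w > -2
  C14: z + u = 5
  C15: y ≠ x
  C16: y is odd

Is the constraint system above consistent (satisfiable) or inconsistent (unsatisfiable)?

Satisfiable

Take x = 2, y = 3, z = 4, w = 1, v = 1, u = 1. Then constraint 1: y - x = 1; constraint 6: u - w = 0; constraint 8: w + u = 2, and every other listed constraint is also met.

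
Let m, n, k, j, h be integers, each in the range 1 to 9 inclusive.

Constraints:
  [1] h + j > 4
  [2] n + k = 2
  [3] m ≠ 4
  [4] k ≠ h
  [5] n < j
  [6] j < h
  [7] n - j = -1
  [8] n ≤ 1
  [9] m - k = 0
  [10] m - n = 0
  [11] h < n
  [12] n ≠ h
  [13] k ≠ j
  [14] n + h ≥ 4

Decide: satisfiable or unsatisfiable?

Constraints 5, 6, and 11 give n < j, j < h, h < n. Chaining: n < j < h < n, which forces n < n — impossible.

Unsatisfiable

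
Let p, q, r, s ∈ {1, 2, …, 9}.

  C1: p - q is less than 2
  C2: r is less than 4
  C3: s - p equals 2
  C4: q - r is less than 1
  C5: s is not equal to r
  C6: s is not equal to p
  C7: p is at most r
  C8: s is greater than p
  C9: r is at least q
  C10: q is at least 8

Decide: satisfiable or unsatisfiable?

Unsatisfiable

From constraints 9 and 10: r ≥ q and q ≥ 8, so r ≥ 8. From constraint 2: r ≤ 3. But 3 < 8, so no value of r works.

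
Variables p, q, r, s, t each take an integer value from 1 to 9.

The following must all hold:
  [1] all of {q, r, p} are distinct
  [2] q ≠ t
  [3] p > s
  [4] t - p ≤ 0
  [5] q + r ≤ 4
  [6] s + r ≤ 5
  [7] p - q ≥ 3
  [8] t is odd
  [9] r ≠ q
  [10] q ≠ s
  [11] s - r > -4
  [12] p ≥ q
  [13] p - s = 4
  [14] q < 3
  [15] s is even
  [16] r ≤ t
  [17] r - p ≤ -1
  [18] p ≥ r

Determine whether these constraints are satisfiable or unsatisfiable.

One satisfying assignment is p = 6, q = 1, r = 3, s = 2, t = 5.
For the less obvious constraints — constraint 4: t - p = -1; constraint 5: q + r = 4 — and the others hold by inspection.

Satisfiable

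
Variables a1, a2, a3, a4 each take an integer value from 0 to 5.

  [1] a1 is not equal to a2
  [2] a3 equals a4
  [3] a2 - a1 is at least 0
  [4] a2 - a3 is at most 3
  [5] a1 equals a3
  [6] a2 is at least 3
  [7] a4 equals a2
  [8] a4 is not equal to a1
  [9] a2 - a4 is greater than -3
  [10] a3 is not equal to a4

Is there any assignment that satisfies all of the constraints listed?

Unsatisfiable

From constraints 2, 5, and 7, a1 = a3 = a4 = a2, so a1 = a2. But constraint 1 says a1 ≠ a2. Contradiction.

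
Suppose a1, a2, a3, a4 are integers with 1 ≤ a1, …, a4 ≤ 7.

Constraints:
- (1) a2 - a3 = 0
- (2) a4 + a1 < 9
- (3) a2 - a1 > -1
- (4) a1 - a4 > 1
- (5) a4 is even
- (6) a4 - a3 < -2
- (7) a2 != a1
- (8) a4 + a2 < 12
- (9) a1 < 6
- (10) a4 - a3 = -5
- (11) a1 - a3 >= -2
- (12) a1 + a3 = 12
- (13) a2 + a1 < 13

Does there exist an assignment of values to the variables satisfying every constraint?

Take a1 = 5, a2 = 7, a3 = 7, a4 = 2. Then constraint 1: a2 - a3 = 0; constraint 2: a4 + a1 = 7; constraint 3: a2 - a1 = 2, and every other listed constraint is also met.

Satisfiable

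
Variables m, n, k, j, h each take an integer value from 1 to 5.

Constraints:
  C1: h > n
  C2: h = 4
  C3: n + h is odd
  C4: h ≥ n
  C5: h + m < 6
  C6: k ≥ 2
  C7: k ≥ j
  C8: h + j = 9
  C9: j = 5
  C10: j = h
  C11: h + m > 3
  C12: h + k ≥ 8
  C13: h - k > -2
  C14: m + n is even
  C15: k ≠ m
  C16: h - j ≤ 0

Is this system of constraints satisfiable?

Unsatisfiable

Constraint 9 fixes j = 5 and constraint 2 fixes h = 4, but constraint 10 requires j = h. Since 5 ≠ 4, contradiction.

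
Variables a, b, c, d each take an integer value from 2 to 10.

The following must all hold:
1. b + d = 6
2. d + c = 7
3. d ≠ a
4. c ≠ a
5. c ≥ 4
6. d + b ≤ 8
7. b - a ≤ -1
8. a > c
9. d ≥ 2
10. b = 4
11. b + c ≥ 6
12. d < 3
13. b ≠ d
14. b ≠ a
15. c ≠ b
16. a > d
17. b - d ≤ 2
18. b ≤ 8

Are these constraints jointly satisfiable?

One satisfying assignment is a = 8, b = 4, c = 5, d = 2.
For the less obvious constraints — constraint 1: b + d = 6; constraint 2: d + c = 7 — and the others hold by inspection.

Satisfiable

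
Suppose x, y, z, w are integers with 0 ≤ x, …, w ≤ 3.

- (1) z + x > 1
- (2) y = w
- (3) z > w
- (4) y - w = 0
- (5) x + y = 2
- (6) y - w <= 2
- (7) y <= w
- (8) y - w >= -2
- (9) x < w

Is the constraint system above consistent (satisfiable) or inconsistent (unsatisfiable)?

Setting (x, y, z, w) = (0, 2, 3, 2) satisfies everything: constraint 1: z + x = 3; constraint 4: y - w = 0; constraint 5: x + y = 2, and the others follow.

Satisfiable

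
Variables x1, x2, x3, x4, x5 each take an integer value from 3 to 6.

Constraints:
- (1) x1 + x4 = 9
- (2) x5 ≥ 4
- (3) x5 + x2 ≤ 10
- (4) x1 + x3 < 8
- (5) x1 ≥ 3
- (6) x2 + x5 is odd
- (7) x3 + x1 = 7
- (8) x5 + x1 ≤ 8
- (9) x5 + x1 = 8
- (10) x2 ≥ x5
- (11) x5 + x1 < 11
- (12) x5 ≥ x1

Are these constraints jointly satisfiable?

Satisfiable

One satisfying assignment is x1 = 4, x2 = 5, x3 = 3, x4 = 5, x5 = 4.
For the less obvious constraints — constraint 1: x1 + x4 = 9; constraint 3: x5 + x2 = 9; constraint 4: x1 + x3 = 7 — and the others hold by inspection.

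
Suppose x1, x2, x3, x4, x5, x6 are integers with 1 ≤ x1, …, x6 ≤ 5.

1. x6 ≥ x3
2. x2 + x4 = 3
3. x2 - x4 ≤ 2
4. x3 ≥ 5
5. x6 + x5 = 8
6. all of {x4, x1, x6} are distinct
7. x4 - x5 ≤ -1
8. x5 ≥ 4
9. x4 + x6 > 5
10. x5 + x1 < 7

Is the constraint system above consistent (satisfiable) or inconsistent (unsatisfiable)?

From constraints 1 and 4: x6 ≥ x3 ≥ 5. From constraint 8: x5 ≥ 4. Hence x6 + x5 ≥ 9. But constraint 5 requires x6 + x5 = 8, and 8 < 9. Contradiction.

Unsatisfiable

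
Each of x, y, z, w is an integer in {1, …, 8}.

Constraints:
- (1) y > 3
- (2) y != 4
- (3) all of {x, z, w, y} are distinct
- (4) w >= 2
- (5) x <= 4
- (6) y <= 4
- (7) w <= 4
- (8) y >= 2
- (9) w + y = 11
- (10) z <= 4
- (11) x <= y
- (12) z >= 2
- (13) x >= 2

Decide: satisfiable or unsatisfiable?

Constraints 4, 5, 6, 7, 8, 10, 12, and 13 confine each of x, z, w, y to the 3 values {2, …, 4}.
Constraint 3 requires all 4 of them to be distinct, but only 3 values are available — impossible by the pigeonhole principle.

Unsatisfiable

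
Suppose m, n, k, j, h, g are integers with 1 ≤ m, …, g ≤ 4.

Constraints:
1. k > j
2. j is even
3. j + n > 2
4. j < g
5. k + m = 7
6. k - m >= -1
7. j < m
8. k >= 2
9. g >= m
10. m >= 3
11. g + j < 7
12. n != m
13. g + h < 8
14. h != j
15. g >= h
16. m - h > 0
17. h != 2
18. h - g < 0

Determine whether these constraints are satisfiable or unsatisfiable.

Satisfiable

Try m = 4, n = 3, k = 3, j = 2, h = 3, g = 4.
Check constraint 3: j + n = 5; constraint 5: k + m = 7; constraint 6: k - m = -1. The remaining constraints are straightforward to verify.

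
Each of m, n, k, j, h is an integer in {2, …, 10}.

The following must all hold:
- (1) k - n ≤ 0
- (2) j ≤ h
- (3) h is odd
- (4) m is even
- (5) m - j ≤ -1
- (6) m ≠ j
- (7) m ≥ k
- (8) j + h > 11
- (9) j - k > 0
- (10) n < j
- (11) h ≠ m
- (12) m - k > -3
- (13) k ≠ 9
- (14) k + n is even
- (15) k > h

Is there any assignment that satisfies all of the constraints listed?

Constraints 2, 9, and 15 give h < k, k < j, j ≤ h. Chaining: h < k < j ≤ h, which forces h < h — impossible.

Unsatisfiable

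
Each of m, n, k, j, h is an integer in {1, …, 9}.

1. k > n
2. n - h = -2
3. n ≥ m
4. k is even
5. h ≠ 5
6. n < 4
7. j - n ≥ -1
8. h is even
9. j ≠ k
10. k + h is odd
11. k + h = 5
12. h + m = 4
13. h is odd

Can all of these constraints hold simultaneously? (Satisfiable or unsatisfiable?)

Constraint 4 makes k even and constraint 8 makes h even, so k + h must be even. Constraint 10 says k + h is odd — contradiction.

Unsatisfiable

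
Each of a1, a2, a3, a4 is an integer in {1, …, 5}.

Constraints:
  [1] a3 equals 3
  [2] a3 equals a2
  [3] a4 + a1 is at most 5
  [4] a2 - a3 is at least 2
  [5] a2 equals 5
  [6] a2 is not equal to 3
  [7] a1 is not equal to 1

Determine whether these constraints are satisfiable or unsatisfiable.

Constraint 1 fixes a3 = 3 and constraint 5 fixes a2 = 5, but constraint 2 requires a3 = a2. Since 3 ≠ 5, contradiction.

Unsatisfiable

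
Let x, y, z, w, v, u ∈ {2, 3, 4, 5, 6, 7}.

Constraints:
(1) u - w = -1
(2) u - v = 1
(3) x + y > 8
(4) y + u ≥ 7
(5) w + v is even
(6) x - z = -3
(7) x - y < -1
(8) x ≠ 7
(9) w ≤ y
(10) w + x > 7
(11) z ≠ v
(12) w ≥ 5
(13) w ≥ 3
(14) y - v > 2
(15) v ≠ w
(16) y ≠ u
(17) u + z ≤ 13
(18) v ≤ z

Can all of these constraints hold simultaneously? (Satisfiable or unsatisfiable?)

The assignment x = 3, y = 6, z = 6, w = 5, v = 3, u = 4 works:
  constraint 1 holds since u - w = -1.
  constraint 2 holds since u - v = 1.
  constraint 3 holds since x + y = 9.
The rest check out directly.

Satisfiable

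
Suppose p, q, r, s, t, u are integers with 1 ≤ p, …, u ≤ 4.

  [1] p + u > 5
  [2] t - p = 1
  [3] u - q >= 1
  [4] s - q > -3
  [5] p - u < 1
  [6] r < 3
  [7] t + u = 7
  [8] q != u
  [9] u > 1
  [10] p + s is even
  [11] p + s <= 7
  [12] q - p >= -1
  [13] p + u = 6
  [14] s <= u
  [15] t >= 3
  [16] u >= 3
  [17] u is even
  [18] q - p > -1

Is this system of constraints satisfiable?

One satisfying assignment is p = 2, q = 2, r = 2, s = 2, t = 3, u = 4.
For the less obvious constraints — constraint 1: p + u = 6; constraint 2: t - p = 1; constraint 3: u - q = 2 — and the others hold by inspection.

Satisfiable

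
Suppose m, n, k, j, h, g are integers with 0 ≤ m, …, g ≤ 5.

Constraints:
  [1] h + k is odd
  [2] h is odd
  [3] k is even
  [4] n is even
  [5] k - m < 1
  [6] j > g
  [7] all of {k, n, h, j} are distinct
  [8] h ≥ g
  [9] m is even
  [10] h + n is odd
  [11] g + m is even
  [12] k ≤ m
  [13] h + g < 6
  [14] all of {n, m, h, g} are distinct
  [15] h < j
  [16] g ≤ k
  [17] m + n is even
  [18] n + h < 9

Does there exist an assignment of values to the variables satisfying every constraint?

The assignment m = 2, n = 4, k = 0, j = 5, h = 3, g = 0 works:
  constraint 5 holds since k - m = -2.
  constraint 13 holds since h + g = 3.
The rest check out directly.

Satisfiable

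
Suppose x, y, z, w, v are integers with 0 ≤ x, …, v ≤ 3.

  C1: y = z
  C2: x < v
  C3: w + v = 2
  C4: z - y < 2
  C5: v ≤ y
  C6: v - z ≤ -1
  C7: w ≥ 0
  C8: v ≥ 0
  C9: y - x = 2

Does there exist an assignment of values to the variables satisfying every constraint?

Setting (x, y, z, w, v) = (0, 2, 2, 1, 1) satisfies everything: constraint 3: w + v = 2; constraint 4: z - y = 0, and the others follow.

Satisfiable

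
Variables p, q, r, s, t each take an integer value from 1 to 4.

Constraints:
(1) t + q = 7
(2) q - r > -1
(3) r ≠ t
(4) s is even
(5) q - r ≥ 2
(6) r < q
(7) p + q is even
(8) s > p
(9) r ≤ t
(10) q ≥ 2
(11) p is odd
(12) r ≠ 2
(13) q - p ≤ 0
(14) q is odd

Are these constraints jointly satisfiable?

One satisfying assignment is p = 3, q = 3, r = 1, s = 4, t = 4.
For the less obvious constraints — constraint 1: t + q = 7; constraint 2: q - r = 2 — and the others hold by inspection.

Satisfiable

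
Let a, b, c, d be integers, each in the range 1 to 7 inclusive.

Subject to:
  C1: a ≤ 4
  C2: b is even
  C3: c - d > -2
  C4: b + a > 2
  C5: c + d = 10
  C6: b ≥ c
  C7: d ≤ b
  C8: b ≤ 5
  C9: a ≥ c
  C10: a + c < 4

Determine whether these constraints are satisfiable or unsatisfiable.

Unsatisfiable

From constraints 1 and 9: c ≤ a ≤ 4. From constraints 7 and 8: d ≤ b ≤ 5. Hence c + d ≤ 9. But constraint 5 requires c + d = 10, and 10 > 9. Contradiction.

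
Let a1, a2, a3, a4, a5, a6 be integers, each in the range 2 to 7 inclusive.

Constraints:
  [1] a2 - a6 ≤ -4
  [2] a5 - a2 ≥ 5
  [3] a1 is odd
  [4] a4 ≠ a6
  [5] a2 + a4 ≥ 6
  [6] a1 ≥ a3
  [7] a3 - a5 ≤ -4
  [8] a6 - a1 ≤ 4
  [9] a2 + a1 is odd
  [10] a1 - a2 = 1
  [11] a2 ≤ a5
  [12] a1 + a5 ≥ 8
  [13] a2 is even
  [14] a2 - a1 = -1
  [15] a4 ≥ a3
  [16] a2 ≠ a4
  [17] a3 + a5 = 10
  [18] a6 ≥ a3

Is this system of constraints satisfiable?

One satisfying assignment is a1 = 3, a2 = 2, a3 = 3, a4 = 5, a5 = 7, a6 = 6.
For the less obvious constraints — constraint 1: a2 - a6 = -4; constraint 2: a5 - a2 = 5 — and the others hold by inspection.

Satisfiable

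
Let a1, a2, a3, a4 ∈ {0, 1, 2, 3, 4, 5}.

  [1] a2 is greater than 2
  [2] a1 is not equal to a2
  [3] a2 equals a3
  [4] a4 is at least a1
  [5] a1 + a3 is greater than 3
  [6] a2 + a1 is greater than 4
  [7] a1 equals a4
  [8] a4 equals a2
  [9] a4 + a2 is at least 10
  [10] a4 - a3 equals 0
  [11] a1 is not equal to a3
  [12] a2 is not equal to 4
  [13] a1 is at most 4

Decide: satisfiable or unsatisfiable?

Unsatisfiable

From constraints 3, 7, and 8, a1 = a4 = a2 = a3, so a1 = a3. But constraint 11 says a1 ≠ a3. Contradiction.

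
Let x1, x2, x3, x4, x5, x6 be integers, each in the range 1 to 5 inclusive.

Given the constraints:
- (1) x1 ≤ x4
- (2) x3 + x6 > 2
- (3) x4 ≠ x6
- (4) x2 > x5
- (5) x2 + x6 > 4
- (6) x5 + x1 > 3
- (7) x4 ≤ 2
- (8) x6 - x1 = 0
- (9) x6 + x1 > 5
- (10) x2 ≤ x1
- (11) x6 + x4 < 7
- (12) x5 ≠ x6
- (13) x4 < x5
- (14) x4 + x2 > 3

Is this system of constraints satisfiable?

Unsatisfiable

Constraints 1, 4, 10, and 13 give x1 ≤ x4, x4 < x5, x5 < x2, x2 ≤ x1. Chaining: x1 ≤ x4 < x5 < x2 ≤ x1, which forces x1 < x1 — impossible.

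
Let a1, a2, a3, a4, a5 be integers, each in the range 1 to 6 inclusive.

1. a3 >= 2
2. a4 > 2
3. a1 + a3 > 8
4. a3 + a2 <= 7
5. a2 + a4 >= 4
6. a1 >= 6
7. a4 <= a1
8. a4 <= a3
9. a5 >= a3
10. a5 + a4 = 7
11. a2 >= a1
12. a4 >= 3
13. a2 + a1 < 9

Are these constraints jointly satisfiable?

From constraints 8 and 12: a3 ≥ a4 ≥ 3. From constraints 6 and 11: a2 ≥ a1 ≥ 6. Hence a3 + a2 ≥ 9. But constraint 4 requires a3 + a2 ≤ 7, and 7 < 9. Contradiction.

Unsatisfiable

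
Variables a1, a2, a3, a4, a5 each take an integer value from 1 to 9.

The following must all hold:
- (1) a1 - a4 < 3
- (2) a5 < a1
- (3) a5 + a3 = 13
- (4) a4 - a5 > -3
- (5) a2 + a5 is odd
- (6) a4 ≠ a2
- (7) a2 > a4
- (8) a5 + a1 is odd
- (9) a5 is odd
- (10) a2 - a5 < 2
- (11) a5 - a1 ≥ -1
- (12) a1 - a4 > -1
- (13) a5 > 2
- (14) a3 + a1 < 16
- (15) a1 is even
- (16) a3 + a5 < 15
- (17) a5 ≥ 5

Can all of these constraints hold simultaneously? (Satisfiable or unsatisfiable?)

Satisfiable

The assignment a1 = 6, a2 = 6, a3 = 8, a4 = 4, a5 = 5 works:
  constraint 1 holds since a1 - a4 = 2.
  constraint 3 holds since a5 + a3 = 13.
  constraint 4 holds since a4 - a5 = -1.
The rest check out directly.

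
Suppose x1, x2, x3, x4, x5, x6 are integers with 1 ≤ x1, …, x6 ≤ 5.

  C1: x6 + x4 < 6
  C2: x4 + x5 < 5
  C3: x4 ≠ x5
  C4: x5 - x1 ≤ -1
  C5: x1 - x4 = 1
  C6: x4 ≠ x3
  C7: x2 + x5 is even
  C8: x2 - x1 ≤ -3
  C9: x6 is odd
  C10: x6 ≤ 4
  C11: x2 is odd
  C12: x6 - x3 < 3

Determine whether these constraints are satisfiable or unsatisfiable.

The assignment x1 = 4, x2 = 1, x3 = 1, x4 = 3, x5 = 1, x6 = 1 works:
  constraint 1 holds since x6 + x4 = 4.
  constraint 2 holds since x4 + x5 = 4.
  constraint 4 holds since x5 - x1 = -3.
The rest check out directly.

Satisfiable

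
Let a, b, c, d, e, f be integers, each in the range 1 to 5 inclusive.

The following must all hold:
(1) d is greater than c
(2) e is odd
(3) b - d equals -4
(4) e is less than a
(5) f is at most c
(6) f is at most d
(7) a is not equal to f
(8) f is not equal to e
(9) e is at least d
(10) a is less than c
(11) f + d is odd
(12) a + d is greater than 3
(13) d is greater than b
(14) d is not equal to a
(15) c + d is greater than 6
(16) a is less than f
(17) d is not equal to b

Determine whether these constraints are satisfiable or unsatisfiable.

Constraints 1, 4, 5, 9, and 16 give f ≤ c, c < d, d ≤ e, e < a, a < f. Chaining: f ≤ c < d ≤ e < a < f, which forces f < f — impossible.

Unsatisfiable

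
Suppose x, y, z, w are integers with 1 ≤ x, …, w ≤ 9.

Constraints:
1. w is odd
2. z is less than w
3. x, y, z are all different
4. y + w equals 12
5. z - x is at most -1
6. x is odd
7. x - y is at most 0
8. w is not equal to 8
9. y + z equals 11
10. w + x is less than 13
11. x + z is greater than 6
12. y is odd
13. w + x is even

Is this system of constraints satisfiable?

Satisfiable

The assignment x = 5, y = 7, z = 4, w = 5 works:
  constraint 4 holds since y + w = 12.
  constraint 5 holds since z - x = -1.
The rest check out directly.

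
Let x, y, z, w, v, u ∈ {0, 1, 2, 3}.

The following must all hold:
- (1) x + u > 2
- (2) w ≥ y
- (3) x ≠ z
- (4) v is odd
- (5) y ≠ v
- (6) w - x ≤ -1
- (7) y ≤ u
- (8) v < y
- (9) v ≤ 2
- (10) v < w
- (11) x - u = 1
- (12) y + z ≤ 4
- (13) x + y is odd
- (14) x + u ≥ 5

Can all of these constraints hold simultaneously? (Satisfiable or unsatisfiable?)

Satisfiable

Take x = 3, y = 2, z = 1, w = 2, v = 1, u = 2. Then constraint 1: x + u = 5; constraint 6: w - x = -1; constraint 11: x - u = 1, and every other listed constraint is also met.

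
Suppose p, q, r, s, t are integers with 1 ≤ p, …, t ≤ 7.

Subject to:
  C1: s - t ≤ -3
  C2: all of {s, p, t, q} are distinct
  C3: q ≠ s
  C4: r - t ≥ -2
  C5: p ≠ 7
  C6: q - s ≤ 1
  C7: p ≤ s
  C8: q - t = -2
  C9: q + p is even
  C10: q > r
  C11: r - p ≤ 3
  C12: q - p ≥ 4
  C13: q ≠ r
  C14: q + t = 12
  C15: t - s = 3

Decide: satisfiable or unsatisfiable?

Unsatisfiable

Constraints 1, 4, 6, 11, and 12 give t − s ≥ 3, s − q ≥ -1, q − p ≥ 4, p − r ≥ -3, r − t ≥ -2.
Adding all 5 inequalities: the left sides telescope to 0, and the right sides sum to 3 + (-1) + 4 + (-3) + (-2) = 1. So 0 ≥ 1, which is false.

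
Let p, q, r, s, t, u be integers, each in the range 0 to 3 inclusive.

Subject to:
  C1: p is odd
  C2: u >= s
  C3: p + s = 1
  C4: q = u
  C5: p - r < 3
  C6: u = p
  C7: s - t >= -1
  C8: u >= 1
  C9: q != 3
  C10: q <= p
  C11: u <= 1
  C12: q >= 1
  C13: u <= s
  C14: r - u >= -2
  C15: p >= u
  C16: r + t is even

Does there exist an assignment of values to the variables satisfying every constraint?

From constraints 10 and 12: p ≥ q ≥ 1. From constraints 8 and 13: s ≥ u ≥ 1. Hence p + s ≥ 2. But constraint 3 requires p + s = 1, and 1 < 2. Contradiction.

Unsatisfiable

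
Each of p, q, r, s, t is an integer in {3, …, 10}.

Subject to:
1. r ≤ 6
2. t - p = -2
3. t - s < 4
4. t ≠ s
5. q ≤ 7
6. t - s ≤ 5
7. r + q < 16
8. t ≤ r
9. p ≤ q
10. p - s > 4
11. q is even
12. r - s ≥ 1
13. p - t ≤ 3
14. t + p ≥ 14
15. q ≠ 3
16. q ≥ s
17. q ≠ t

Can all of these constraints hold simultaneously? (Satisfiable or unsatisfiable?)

From constraints 1 and 8: t ≤ r ≤ 6. From constraints 5 and 9: p ≤ q ≤ 7. Hence t + p ≤ 13. But constraint 14 requires t + p ≥ 14, and 14 > 13. Contradiction.

Unsatisfiable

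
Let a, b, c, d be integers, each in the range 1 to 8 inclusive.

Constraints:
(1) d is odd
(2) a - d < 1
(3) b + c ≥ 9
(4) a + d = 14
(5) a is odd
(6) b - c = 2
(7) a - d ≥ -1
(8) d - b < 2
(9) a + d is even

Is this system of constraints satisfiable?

Satisfiable

Setting (a, b, c, d) = (7, 7, 5, 7) satisfies everything: constraint 2: a - d = 0; constraint 3: b + c = 12, and the others follow.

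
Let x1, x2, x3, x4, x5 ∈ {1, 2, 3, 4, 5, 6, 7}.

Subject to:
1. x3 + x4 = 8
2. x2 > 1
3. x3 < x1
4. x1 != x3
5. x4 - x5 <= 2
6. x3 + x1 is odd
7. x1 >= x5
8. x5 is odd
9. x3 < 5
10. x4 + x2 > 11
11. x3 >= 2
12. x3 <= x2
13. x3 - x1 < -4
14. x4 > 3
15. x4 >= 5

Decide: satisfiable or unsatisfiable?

Take x1 = 7, x2 = 6, x3 = 2, x4 = 6, x5 = 7. Then constraint 1: x3 + x4 = 8; constraint 5: x4 - x5 = -1, and every other listed constraint is also met.

Satisfiable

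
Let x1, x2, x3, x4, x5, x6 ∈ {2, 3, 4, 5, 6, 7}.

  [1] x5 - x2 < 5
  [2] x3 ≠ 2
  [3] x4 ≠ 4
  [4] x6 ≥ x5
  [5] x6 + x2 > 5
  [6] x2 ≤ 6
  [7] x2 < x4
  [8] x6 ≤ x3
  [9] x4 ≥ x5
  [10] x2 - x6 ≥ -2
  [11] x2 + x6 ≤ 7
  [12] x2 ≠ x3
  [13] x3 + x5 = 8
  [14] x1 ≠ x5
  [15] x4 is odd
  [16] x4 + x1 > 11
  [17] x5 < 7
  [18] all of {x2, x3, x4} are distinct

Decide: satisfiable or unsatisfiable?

Satisfiable

Try x1 = 7, x2 = 2, x3 = 4, x4 = 7, x5 = 4, x6 = 4.
Check constraint 1: x5 - x2 = 2; constraint 5: x6 + x2 = 6; constraint 10: x2 - x6 = -2. The remaining constraints are straightforward to verify.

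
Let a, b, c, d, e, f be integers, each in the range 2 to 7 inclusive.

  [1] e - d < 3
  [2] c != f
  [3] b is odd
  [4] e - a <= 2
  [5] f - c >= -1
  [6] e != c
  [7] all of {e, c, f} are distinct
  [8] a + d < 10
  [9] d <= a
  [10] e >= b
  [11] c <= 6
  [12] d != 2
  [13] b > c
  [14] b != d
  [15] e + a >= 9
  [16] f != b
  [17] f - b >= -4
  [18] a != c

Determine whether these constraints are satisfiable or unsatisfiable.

Satisfiable

Setting (a, b, c, d, e, f) = (5, 5, 2, 4, 5, 4) satisfies everything: constraint 1: e - d = 1; constraint 4: e - a = 0; constraint 5: f - c = 2, and the others follow.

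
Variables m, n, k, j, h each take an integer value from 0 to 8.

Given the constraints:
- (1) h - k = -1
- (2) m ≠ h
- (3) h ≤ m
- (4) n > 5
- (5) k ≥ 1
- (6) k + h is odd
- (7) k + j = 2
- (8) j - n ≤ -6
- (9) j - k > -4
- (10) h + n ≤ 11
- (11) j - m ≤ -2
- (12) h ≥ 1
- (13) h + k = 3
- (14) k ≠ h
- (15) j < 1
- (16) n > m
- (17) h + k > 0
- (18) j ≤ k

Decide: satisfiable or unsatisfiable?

Take m = 5, n = 8, k = 2, j = 0, h = 1. Then constraint 1: h - k = -1; constraint 7: k + j = 2, and every other listed constraint is also met.

Satisfiable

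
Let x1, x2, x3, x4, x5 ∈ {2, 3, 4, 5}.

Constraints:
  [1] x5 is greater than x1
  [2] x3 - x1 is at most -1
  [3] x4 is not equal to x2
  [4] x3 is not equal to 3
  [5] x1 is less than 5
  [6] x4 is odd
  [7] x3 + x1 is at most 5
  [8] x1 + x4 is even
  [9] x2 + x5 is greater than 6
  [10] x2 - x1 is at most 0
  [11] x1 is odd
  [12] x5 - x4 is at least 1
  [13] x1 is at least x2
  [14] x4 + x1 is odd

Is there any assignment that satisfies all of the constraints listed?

Constraint 6 makes x4 odd and constraint 11 makes x1 odd, so x4 + x1 must be even. Constraint 14 says x4 + x1 is odd — contradiction.

Unsatisfiable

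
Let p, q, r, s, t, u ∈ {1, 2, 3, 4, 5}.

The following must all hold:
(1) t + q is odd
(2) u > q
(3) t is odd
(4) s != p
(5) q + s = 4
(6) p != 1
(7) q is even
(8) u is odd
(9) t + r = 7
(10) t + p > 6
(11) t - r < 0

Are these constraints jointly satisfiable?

Take p = 4, q = 2, r = 4, s = 2, t = 3, u = 3. Then constraint 5: q + s = 4; constraint 9: t + r = 7; constraint 10: t + p = 7, and every other listed constraint is also met.

Satisfiable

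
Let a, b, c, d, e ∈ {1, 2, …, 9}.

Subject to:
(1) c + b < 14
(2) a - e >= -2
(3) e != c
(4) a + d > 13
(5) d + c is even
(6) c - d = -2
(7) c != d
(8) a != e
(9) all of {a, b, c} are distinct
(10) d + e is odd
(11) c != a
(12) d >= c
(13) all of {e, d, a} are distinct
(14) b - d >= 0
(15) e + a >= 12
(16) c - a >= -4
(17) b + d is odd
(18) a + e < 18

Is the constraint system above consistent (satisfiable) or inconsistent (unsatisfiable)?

The assignment a = 8, b = 7, c = 4, d = 6, e = 7 works:
  constraint 1 holds since c + b = 11.
  constraint 2 holds since a - e = 1.
  constraint 4 holds since a + d = 14.
The rest check out directly.

Satisfiable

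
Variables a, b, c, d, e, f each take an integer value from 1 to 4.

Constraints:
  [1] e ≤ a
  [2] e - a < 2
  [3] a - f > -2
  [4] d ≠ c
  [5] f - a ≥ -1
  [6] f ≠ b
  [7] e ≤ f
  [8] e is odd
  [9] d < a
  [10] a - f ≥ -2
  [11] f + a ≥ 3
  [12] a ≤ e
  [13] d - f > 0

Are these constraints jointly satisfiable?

Unsatisfiable

Constraints 7, 9, 12, and 13 give a ≤ e, e ≤ f, f < d, d < a. Chaining: a ≤ e ≤ f < d < a, which forces a < a — impossible.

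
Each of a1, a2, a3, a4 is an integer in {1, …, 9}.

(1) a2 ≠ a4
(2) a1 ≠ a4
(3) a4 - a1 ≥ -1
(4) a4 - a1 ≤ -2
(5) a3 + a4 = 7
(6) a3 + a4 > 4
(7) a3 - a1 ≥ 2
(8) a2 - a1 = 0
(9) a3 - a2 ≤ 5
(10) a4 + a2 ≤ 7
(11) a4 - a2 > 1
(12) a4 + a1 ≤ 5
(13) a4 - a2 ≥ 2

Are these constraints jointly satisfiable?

Unsatisfiable

Constraints 4, 7, 9, and 13 give a1 − a4 ≥ 2, a4 − a2 ≥ 2, a2 − a3 ≥ -5, a3 − a1 ≥ 2.
Adding all 4 inequalities: the left sides telescope to 0, and the right sides sum to 2 + 2 + (-5) + 2 = 1. So 0 ≥ 1, which is false.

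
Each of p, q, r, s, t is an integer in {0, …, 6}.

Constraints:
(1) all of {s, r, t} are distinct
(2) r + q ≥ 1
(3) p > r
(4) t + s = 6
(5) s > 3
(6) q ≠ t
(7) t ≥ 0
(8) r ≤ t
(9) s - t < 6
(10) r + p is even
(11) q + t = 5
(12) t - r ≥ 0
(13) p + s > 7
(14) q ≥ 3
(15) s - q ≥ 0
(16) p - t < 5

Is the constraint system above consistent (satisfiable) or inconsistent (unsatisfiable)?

One satisfying assignment is p = 4, q = 4, r = 0, s = 5, t = 1.
For the less obvious constraints — constraint 2: r + q = 4; constraint 4: t + s = 6; constraint 9: s - t = 4 — and the others hold by inspection.

Satisfiable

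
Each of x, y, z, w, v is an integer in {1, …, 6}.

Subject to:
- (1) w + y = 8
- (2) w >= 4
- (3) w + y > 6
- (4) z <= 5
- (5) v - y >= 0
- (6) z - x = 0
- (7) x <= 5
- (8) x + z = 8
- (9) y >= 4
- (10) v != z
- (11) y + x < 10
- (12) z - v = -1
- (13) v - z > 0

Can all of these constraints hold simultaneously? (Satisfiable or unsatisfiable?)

Satisfiable

Try x = 4, y = 4, z = 4, w = 4, v = 5.
Check constraint 1: w + y = 8; constraint 3: w + y = 8; constraint 5: v - y = 1. The remaining constraints are straightforward to verify.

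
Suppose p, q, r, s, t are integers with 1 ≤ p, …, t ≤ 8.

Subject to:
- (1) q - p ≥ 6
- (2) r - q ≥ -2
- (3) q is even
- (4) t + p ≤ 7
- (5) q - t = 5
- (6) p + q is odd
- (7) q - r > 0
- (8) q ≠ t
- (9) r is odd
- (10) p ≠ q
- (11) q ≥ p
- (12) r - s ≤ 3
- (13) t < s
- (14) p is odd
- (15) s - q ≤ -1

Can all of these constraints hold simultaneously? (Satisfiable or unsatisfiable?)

The assignment p = 1, q = 8, r = 7, s = 7, t = 3 works:
  constraint 1 holds since q - p = 7.
  constraint 2 holds since r - q = -1.
  constraint 4 holds since t + p = 4.
The rest check out directly.

Satisfiable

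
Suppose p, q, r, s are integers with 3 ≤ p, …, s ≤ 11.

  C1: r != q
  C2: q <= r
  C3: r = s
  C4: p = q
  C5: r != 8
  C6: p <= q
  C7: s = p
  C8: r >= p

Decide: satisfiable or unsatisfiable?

Unsatisfiable

From constraints 3, 4, and 7, r = s = p = q, so r = q. But constraint 1 says r ≠ q. Contradiction.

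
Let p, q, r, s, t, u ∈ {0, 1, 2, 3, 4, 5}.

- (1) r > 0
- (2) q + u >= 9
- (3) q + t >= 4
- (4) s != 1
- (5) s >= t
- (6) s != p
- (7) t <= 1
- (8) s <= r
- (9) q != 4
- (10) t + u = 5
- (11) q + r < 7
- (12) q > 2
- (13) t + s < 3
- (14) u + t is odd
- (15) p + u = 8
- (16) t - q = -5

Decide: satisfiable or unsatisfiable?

Satisfiable

The assignment p = 3, q = 5, r = 1, s = 0, t = 0, u = 5 works:
  constraint 2 holds since q + u = 10.
  constraint 3 holds since q + t = 5.
  constraint 10 holds since t + u = 5.
The rest check out directly.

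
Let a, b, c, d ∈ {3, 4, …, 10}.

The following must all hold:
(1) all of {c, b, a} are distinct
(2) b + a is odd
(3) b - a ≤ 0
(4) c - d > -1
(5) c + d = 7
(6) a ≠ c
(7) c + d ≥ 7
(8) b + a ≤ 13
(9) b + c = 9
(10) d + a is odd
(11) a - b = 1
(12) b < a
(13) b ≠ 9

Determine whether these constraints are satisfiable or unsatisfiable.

One satisfying assignment is a = 6, b = 5, c = 4, d = 3.
For the less obvious constraints — constraint 3: b - a = -1; constraint 4: c - d = 1 — and the others hold by inspection.

Satisfiable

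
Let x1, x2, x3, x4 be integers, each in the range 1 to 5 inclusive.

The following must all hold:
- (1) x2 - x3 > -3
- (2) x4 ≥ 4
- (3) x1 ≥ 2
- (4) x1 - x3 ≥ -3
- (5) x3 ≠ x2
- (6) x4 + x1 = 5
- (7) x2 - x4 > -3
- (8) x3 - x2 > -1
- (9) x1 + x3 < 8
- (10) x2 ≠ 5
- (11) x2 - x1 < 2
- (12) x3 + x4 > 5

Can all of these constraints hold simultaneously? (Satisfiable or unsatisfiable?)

Unsatisfiable

From constraint 2: x4 ≥ 4. From constraint 3: x1 ≥ 2. Hence x4 + x1 ≥ 6. But constraint 6 requires x4 + x1 = 5, and 5 < 6. Contradiction.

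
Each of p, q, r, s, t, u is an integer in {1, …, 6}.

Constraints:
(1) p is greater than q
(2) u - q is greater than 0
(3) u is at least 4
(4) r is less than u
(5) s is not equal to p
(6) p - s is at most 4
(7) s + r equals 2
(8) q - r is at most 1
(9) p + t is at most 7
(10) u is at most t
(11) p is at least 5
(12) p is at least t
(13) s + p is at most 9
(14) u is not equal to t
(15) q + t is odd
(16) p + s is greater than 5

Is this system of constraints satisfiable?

Unsatisfiable

From constraint 11: p ≥ 5. From constraints 3 and 10: t ≥ u ≥ 4. Hence p + t ≥ 9. But constraint 9 requires p + t ≤ 7, and 7 < 9. Contradiction.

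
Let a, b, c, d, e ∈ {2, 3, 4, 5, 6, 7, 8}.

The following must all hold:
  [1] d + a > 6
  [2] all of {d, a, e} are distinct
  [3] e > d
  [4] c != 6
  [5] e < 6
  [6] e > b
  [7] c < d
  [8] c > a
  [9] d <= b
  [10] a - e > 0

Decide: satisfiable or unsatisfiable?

Constraints 6, 7, 8, 9, and 10 give c < d, d ≤ b, b < e, e < a, a < c. Chaining: c < d ≤ b < e < a < c, which forces c < c — impossible.

Unsatisfiable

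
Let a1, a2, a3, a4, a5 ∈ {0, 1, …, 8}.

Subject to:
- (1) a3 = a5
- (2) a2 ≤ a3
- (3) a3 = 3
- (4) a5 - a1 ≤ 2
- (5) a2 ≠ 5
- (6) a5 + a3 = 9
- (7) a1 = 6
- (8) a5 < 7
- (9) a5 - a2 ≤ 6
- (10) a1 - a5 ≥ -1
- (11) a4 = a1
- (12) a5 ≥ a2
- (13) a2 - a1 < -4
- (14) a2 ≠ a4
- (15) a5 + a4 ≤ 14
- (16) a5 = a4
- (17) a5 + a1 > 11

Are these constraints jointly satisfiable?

Unsatisfiable

Constraint 3 fixes a3 = 3 and constraint 7 fixes a1 = 6. Constraints 1, 11, and 16 give a3 = a5 = a4 = a1, so a3 = a1. But 3 ≠ 6 — contradiction.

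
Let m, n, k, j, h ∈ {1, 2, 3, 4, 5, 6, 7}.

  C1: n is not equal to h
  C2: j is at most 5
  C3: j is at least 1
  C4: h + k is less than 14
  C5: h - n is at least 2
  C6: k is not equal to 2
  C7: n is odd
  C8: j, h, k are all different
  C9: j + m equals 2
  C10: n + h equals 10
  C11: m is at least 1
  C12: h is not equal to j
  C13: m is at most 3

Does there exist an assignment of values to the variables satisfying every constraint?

Try m = 1, n = 3, k = 6, j = 1, h = 7.
Check constraint 4: h + k = 13; constraint 5: h - n = 4; constraint 9: j + m = 2. The remaining constraints are straightforward to verify.

Satisfiable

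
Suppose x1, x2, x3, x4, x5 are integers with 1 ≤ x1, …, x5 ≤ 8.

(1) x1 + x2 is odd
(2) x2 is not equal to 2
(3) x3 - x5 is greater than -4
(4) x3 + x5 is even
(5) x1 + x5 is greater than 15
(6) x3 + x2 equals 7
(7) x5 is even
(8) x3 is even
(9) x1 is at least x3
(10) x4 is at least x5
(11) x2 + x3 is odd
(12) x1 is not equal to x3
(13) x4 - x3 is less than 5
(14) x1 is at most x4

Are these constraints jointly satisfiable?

One satisfying assignment is x1 = 8, x2 = 1, x3 = 6, x4 = 8, x5 = 8.
For the less obvious constraints — constraint 3: x3 - x5 = -2; constraint 5: x1 + x5 = 16 — and the others hold by inspection.

Satisfiable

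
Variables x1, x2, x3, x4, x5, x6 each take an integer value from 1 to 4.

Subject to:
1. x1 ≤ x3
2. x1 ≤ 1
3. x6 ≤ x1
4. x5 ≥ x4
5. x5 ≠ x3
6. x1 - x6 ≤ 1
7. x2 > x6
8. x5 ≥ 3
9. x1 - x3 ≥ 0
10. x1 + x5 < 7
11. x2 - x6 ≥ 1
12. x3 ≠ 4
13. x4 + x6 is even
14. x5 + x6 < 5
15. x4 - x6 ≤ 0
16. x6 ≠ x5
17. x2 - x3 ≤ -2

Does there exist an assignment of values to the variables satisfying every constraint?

Constraints 6, 9, 11, and 17 give x6 − x1 ≥ -1, x1 − x3 ≥ 0, x3 − x2 ≥ 2, x2 − x6 ≥ 1.
Adding all 4 inequalities: the left sides telescope to 0, and the right sides sum to (-1) + 0 + 2 + 1 = 2. So 0 ≥ 2, which is false.

Unsatisfiable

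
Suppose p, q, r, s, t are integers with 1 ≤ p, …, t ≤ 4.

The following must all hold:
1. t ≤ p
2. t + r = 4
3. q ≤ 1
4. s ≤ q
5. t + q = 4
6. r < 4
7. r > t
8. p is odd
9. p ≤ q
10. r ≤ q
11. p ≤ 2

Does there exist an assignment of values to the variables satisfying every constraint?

From constraints 1 and 11: t ≤ p ≤ 2. From constraints 3 and 10: r ≤ q ≤ 1. Hence t + r ≤ 3. But constraint 2 requires t + r = 4, and 4 > 3. Contradiction.

Unsatisfiable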